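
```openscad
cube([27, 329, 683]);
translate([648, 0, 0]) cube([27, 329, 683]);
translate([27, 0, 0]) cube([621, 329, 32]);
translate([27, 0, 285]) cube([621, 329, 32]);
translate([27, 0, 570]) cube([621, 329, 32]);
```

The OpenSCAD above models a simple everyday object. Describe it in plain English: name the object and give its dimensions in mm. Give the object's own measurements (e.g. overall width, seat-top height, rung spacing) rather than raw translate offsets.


An open bookshelf. Two side panels, each 27 mm thick, 329 mm deep and 683 mm tall, stand 675 mm apart (outside-to-outside). Between them sit 3 shelves, each 32 mm thick and 329 mm deep, spanning the full gap between the sides. The bottom shelf rests on the floor (its underside at z = 0) and the clear gap between one shelf's top and the next shelf's underside is 253 mm.


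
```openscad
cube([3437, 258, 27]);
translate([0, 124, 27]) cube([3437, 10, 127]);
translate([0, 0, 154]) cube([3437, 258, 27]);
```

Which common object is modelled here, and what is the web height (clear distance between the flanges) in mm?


An I-beam. The web height is 127 mm.

Two wide flanges with a thin centred web — an I-beam. Overall 181 mm minus two 27 mm flanges gives a web of 181 − 2·27 = 127 mm.


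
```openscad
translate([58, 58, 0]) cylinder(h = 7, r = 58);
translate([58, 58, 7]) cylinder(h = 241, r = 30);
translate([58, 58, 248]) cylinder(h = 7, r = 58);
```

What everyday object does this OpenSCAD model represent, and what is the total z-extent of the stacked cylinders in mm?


A spool. The overall height is 255 mm.

Three coaxial cylinders, large–small–large — a spool. Two 7 mm flanges and a 241 mm core give 7 + 241 + 7 = 255 mm.


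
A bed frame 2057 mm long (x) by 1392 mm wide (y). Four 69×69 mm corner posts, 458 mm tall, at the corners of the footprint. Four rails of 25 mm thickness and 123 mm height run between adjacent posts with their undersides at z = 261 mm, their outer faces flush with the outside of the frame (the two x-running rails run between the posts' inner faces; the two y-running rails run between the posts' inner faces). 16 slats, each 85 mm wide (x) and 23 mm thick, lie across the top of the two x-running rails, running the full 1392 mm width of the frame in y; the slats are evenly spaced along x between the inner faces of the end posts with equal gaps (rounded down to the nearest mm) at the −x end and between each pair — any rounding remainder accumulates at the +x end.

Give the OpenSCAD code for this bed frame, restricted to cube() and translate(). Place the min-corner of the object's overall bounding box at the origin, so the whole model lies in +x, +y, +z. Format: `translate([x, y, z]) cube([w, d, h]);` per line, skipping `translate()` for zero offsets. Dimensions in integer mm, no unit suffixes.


// slat z = rail_z + rail_h = 261 + 123 = 384
// slat gap = ⌊(1919 − 16·85) / 17⌋ = 32
cube([69, 69, 458]);
translate([0, 1323, 0]) cube([69, 69, 458]);
translate([1988, 0, 0]) cube([69, 69, 458]);
translate([1988, 1323, 0]) cube([69, 69, 458]);
translate([69, 0, 261]) cube([1919, 25, 123]);
translate([69, 1367, 261]) cube([1919, 25, 123]);
translate([0, 69, 261]) cube([25, 1254, 123]);
translate([2032, 69, 261]) cube([25, 1254, 123]);
translate([101, 0, 384]) cube([85, 1392, 23]);
translate([218, 0, 384]) cube([85, 1392, 23]);
translate([335, 0, 384]) cube([85, 1392, 23]);
translate([452, 0, 384]) cube([85, 1392, 23]);
translate([569, 0, 384]) cube([85, 1392, 23]);
translate([686, 0, 384]) cube([85, 1392, 23]);
translate([803, 0, 384]) cube([85, 1392, 23]);
translate([920, 0, 384]) cube([85, 1392, 23]);
translate([1037, 0, 384]) cube([85, 1392, 23]);
translate([1154, 0, 384]) cube([85, 1392, 23]);
translate([1271, 0, 384]) cube([85, 1392, 23]);
translate([1388, 0, 384]) cube([85, 1392, 23]);
translate([1505, 0, 384]) cube([85, 1392, 23]);
translate([1622, 0, 384]) cube([85, 1392, 23]);
translate([1739, 0, 384]) cube([85, 1392, 23]);
translate([1856, 0, 384]) cube([85, 1392, 23]);


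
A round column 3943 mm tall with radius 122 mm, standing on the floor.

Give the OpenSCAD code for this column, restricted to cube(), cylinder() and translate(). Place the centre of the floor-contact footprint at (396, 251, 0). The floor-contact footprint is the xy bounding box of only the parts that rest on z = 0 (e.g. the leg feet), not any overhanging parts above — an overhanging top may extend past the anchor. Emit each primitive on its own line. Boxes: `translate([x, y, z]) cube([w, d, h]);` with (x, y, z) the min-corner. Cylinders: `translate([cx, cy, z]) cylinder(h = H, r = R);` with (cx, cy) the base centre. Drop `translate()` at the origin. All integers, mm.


translate([396, 251, 0]) cylinder(h = 3943, r = 122);


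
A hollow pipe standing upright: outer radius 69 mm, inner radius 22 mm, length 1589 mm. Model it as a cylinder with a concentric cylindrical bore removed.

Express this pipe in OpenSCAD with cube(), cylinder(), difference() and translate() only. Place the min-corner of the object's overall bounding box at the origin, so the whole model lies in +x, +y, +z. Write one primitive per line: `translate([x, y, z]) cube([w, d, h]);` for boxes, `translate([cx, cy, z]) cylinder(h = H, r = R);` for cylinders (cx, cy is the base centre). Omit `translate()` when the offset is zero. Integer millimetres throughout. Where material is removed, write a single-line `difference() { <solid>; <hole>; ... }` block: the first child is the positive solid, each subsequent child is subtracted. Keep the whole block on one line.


difference() { translate([69, 69, 0]) cylinder(h = 1589, r = 69); translate([69, 69, 0]) cylinder(h = 1589, r = 22); }


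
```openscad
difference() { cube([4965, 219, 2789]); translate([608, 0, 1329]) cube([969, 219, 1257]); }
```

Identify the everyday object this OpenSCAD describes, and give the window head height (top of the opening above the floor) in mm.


A wall with a window opening. The window head height is 2586 mm.

A wall with a rectangular opening subtracted — a window. Sill at z = 1329, opening 1257 mm tall, so the head is at 1329 + 1257 = 2586 mm.


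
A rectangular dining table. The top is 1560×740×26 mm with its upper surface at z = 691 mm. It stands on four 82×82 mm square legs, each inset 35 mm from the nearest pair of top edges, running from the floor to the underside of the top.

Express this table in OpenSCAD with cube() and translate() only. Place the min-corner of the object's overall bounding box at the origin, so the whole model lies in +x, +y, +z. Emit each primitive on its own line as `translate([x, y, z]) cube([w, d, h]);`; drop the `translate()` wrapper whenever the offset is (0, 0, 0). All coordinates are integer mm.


translate([0, 0, 665]) cube([1560, 740, 26]);
translate([35, 35, 0]) cube([82, 82, 665]);
translate([1443, 35, 0]) cube([82, 82, 665]);
translate([35, 623, 0]) cube([82, 82, 665]);
translate([1443, 623, 0]) cube([82, 82, 665]);


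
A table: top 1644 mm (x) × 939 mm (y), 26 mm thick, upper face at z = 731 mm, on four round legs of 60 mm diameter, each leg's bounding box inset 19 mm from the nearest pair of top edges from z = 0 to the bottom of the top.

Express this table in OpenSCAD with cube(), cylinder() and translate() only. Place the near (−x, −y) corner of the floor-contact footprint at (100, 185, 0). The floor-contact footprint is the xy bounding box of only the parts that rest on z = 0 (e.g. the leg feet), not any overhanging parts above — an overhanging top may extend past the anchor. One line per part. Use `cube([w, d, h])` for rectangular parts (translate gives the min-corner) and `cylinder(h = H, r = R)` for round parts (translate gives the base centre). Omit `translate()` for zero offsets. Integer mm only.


// leg_h = 731 - 26 = 705
translate([81, 166, 705]) cube([1644, 939, 26]);
translate([130, 215, 0]) cylinder(h = 705, r = 30);
translate([1676, 215, 0]) cylinder(h = 705, r = 30);
translate([130, 1056, 0]) cylinder(h = 705, r = 30);
translate([1676, 1056, 0]) cylinder(h = 705, r = 30);


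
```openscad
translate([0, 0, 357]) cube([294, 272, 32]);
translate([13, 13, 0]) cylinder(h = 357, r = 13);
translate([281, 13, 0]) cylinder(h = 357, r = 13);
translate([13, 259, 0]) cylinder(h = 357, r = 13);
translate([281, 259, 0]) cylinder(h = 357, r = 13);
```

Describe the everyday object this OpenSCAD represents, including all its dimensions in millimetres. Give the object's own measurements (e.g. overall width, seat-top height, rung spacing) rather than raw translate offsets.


A simple wooden stool: a rectangular seat 294 mm (x) by 272 mm (y), 32 mm thick, top face at z = 389 mm, on four round legs, each 26 mm in diameter. The legs rest on z = 0, each leg's axis is inset half a diameter from the nearest pair of seat edges (so the leg's bounding box is flush with the corner).


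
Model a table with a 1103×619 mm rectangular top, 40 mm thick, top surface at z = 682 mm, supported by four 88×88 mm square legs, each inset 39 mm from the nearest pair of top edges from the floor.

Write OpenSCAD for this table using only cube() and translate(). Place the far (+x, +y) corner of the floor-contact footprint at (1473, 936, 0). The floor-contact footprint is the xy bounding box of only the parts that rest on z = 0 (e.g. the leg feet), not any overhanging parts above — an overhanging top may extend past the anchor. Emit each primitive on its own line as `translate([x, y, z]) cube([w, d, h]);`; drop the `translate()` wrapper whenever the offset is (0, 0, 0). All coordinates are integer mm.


translate([409, 356, 642]) cube([1103, 619, 40]);
translate([448, 395, 0]) cube([88, 88, 642]);
translate([1385, 395, 0]) cube([88, 88, 642]);
translate([448, 848, 0]) cube([88, 88, 642]);
translate([1385, 848, 0]) cube([88, 88, 642]);


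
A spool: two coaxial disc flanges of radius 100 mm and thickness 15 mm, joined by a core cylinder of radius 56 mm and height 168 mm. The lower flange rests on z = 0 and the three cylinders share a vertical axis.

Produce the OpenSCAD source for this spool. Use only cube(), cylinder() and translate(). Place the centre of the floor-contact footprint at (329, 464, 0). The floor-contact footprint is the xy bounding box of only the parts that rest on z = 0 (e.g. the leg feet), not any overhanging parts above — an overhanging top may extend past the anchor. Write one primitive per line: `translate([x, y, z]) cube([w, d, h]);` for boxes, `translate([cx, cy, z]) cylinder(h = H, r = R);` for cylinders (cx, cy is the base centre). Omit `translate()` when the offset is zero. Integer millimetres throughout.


translate([329, 464, 0]) cylinder(h = 15, r = 100);
translate([329, 464, 15]) cylinder(h = 168, r = 56);
translate([329, 464, 183]) cylinder(h = 15, r = 100);


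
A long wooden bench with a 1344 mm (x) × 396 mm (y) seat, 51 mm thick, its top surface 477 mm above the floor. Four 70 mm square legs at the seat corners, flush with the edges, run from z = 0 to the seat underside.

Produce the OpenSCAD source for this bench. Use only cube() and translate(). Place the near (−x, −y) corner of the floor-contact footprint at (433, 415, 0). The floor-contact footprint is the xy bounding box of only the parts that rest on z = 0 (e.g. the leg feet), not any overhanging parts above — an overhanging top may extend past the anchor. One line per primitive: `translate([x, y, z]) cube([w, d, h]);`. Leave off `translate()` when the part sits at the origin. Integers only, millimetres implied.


translate([433, 415, 426]) cube([1344, 396, 51]);
translate([433, 415, 0]) cube([70, 70, 426]);
translate([433, 741, 0]) cube([70, 70, 426]);
translate([1707, 415, 0]) cube([70, 70, 426]);
translate([1707, 741, 0]) cube([70, 70, 426]);


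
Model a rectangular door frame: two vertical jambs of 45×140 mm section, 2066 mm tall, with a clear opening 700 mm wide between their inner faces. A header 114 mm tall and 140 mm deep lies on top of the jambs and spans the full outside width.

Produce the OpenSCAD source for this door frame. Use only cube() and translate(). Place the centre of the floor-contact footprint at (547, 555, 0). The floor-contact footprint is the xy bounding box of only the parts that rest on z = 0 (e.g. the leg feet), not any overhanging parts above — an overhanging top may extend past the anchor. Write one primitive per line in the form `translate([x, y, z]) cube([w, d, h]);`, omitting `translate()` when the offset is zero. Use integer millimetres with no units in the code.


translate([152, 485, 0]) cube([45, 140, 2066]);
translate([897, 485, 0]) cube([45, 140, 2066]);
translate([152, 485, 2066]) cube([790, 140, 114]);


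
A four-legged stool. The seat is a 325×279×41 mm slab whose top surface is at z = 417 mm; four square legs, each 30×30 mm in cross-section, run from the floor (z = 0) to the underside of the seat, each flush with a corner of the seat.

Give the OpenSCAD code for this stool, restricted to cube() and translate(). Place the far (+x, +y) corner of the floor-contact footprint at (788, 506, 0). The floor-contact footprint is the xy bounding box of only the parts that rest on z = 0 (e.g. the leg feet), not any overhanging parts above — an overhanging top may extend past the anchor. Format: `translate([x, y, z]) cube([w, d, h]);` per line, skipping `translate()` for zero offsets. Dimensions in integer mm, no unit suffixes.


// leg_h = 417 - 41 = 376
translate([463, 227, 376]) cube([325, 279, 41]);
translate([463, 227, 0]) cube([30, 30, 376]);
translate([758, 227, 0]) cube([30, 30, 376]);
translate([463, 476, 0]) cube([30, 30, 376]);
translate([758, 476, 0]) cube([30, 30, 376]);


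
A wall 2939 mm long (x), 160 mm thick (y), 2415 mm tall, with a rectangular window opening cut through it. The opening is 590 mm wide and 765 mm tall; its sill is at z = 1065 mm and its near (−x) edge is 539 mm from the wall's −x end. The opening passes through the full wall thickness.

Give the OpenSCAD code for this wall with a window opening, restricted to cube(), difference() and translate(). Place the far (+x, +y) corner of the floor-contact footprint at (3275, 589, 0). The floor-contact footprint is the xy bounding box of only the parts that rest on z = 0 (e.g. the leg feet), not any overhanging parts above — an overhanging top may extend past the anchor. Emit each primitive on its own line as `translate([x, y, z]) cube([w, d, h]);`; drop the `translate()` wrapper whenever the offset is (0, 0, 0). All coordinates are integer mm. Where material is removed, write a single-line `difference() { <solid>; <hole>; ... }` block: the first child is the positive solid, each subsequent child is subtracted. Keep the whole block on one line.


difference() { translate([336, 429, 0]) cube([2939, 160, 2415]); translate([875, 429, 1065]) cube([590, 160, 765]); }


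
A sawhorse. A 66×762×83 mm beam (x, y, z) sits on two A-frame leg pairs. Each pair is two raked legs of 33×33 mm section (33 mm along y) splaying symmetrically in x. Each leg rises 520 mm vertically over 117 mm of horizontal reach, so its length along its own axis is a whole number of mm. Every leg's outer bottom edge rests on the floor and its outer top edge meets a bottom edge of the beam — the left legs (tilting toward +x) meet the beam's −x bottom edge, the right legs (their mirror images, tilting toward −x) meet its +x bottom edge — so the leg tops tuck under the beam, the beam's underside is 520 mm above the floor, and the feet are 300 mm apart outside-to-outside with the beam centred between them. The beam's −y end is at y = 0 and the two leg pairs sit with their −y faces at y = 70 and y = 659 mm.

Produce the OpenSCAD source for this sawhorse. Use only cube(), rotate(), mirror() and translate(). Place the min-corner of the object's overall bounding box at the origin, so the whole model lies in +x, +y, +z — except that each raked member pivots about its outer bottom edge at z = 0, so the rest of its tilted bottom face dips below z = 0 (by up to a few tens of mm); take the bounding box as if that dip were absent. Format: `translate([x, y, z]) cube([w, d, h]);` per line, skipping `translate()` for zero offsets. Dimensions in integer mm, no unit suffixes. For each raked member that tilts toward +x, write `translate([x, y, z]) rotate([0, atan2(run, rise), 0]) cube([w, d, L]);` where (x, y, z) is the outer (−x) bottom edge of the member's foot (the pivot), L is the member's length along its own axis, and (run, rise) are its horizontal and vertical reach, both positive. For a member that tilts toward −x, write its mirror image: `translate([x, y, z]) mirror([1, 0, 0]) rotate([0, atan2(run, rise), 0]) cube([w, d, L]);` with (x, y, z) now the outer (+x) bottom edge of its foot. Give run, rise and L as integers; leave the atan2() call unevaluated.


translate([117, 0, 520]) cube([66, 762, 83]);
translate([0, 70, 0]) rotate([0, atan2(117, 520), 0]) cube([33, 33, 533]);
translate([300, 70, 0]) mirror([1, 0, 0]) rotate([0, atan2(117, 520), 0]) cube([33, 33, 533]);
translate([0, 659, 0]) rotate([0, atan2(117, 520), 0]) cube([33, 33, 533]);
translate([300, 659, 0]) mirror([1, 0, 0]) rotate([0, atan2(117, 520), 0]) cube([33, 33, 533]);


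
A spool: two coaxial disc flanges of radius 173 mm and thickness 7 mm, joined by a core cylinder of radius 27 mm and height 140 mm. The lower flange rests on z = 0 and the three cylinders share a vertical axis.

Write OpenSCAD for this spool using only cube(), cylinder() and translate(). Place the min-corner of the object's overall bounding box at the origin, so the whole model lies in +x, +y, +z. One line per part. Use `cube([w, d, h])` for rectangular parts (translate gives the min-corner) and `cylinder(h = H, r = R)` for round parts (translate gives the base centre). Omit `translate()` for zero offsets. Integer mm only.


translate([173, 173, 0]) cylinder(h = 7, r = 173);
translate([173, 173, 7]) cylinder(h = 140, r = 27);
translate([173, 173, 147]) cylinder(h = 7, r = 173);


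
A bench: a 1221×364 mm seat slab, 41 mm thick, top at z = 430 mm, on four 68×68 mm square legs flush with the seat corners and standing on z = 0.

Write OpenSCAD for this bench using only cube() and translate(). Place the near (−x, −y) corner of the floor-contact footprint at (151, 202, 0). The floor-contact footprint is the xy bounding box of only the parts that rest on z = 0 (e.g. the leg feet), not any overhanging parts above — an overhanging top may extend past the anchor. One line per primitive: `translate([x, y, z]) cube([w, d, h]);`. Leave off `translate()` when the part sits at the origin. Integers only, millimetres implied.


// leg_h = 430 − 41 = 389
translate([151, 202, 389]) cube([1221, 364, 41]);
translate([151, 202, 0]) cube([68, 68, 389]);
translate([151, 498, 0]) cube([68, 68, 389]);
translate([1304, 202, 0]) cube([68, 68, 389]);
translate([1304, 498, 0]) cube([68, 68, 389]);


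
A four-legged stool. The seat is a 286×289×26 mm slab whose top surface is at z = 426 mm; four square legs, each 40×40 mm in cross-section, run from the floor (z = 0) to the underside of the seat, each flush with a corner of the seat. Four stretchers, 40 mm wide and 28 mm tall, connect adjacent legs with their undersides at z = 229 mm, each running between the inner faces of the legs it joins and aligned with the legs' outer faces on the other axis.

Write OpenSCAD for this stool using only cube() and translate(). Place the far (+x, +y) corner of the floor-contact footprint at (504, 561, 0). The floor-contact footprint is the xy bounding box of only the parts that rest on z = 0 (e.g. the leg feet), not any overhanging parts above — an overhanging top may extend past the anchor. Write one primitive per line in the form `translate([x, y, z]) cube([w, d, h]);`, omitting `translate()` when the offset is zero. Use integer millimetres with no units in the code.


translate([218, 272, 400]) cube([286, 289, 26]);
translate([218, 272, 0]) cube([40, 40, 400]);
translate([464, 272, 0]) cube([40, 40, 400]);
translate([218, 521, 0]) cube([40, 40, 400]);
translate([464, 521, 0]) cube([40, 40, 400]);
translate([258, 272, 229]) cube([206, 40, 28]);
translate([258, 521, 229]) cube([206, 40, 28]);
translate([218, 312, 229]) cube([40, 209, 28]);
translate([464, 312, 229]) cube([40, 209, 28]);


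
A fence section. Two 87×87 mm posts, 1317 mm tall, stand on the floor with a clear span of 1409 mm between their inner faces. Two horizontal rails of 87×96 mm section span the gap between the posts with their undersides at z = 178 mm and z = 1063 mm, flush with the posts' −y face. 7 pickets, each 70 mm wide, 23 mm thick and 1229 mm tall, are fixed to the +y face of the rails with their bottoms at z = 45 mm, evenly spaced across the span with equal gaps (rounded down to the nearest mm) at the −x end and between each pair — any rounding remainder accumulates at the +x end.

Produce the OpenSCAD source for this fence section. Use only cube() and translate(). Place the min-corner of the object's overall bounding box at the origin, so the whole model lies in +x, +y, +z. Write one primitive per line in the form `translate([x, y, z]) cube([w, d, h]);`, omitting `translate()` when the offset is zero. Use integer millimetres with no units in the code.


cube([87, 87, 1317]);
translate([1496, 0, 0]) cube([87, 87, 1317]);
translate([87, 0, 178]) cube([1409, 87, 96]);
translate([87, 0, 1063]) cube([1409, 87, 96]);
translate([201, 87, 45]) cube([70, 23, 1229]);
translate([385, 87, 45]) cube([70, 23, 1229]);
translate([569, 87, 45]) cube([70, 23, 1229]);
translate([753, 87, 45]) cube([70, 23, 1229]);
translate([937, 87, 45]) cube([70, 23, 1229]);
translate([1121, 87, 45]) cube([70, 23, 1229]);
translate([1305, 87, 45]) cube([70, 23, 1229]);


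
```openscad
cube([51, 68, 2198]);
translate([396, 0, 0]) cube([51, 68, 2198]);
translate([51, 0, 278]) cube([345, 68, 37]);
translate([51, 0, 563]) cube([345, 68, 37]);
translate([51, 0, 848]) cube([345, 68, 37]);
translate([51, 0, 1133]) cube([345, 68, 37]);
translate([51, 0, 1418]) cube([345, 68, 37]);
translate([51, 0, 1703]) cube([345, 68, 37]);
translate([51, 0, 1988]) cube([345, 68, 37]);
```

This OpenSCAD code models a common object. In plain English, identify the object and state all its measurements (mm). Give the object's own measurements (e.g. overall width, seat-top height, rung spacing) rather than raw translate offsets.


A straight ladder. Two 51×68 mm vertical rails, 2198 mm tall, stand 447 mm apart (outside-to-outside) with their front faces coplanar on the −y side. 7 rungs, each 68 mm deep and 37 mm tall, span between the inner faces of the rails, front faces flush with the rails. The lowest rung's underside is at z = 278 mm and rungs are spaced 285 mm apart (underside to underside).


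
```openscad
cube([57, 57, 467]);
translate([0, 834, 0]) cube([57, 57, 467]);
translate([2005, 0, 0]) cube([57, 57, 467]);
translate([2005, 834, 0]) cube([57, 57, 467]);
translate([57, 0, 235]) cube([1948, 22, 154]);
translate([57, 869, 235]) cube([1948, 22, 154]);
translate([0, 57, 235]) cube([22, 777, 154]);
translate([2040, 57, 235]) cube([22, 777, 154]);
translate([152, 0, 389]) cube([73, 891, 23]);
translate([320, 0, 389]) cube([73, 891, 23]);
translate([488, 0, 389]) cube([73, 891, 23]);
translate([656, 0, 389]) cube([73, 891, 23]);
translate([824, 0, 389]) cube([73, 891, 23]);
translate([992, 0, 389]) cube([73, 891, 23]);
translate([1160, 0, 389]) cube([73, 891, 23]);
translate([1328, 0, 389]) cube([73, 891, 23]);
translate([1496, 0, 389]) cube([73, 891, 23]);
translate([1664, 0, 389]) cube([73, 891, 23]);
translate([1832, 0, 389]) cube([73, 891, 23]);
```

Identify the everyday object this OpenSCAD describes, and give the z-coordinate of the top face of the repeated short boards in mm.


A bed frame. The slat-top height is 412 mm.

Four posts, four rails, and a row of slats — a bed frame. Slats sit on the rails at z = 235 + 154 = 389; with slat thickness 23, the top is 412 mm.


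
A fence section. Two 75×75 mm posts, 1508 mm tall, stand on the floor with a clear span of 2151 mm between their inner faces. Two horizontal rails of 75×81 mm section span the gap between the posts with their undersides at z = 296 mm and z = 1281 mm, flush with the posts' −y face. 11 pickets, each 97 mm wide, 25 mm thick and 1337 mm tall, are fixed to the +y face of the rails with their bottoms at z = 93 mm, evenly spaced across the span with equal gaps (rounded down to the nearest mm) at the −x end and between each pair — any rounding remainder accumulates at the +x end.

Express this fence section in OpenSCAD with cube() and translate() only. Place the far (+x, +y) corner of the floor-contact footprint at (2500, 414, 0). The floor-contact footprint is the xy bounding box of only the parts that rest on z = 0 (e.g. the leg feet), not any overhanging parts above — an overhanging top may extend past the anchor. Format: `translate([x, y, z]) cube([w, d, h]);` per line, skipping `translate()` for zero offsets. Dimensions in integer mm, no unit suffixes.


translate([199, 339, 0]) cube([75, 75, 1508]);
translate([2425, 339, 0]) cube([75, 75, 1508]);
translate([274, 339, 296]) cube([2151, 75, 81]);
translate([274, 339, 1281]) cube([2151, 75, 81]);
translate([364, 414, 93]) cube([97, 25, 1337]);
translate([551, 414, 93]) cube([97, 25, 1337]);
translate([738, 414, 93]) cube([97, 25, 1337]);
translate([925, 414, 93]) cube([97, 25, 1337]);
translate([1112, 414, 93]) cube([97, 25, 1337]);
translate([1299, 414, 93]) cube([97, 25, 1337]);
translate([1486, 414, 93]) cube([97, 25, 1337]);
translate([1673, 414, 93]) cube([97, 25, 1337]);
translate([1860, 414, 93]) cube([97, 25, 1337]);
translate([2047, 414, 93]) cube([97, 25, 1337]);
translate([2234, 414, 93]) cube([97, 25, 1337]);


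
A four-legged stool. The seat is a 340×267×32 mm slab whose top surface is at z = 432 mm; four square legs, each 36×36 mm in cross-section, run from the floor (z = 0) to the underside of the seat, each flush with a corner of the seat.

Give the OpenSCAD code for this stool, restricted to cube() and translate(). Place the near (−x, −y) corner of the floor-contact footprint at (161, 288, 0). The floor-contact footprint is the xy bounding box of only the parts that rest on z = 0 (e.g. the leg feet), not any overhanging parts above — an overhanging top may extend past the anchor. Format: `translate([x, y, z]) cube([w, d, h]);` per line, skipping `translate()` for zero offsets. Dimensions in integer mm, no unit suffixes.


translate([161, 288, 400]) cube([340, 267, 32]);
translate([161, 288, 0]) cube([36, 36, 400]);
translate([465, 288, 0]) cube([36, 36, 400]);
translate([161, 519, 0]) cube([36, 36, 400]);
translate([465, 519, 0]) cube([36, 36, 400]);


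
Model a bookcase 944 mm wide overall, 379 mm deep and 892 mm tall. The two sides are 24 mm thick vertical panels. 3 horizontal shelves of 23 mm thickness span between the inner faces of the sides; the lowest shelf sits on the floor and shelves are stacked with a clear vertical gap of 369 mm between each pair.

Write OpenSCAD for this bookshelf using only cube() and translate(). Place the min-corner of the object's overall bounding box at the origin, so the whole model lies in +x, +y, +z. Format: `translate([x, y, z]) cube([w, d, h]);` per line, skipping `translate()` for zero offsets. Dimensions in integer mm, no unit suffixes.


cube([24, 379, 892]);
translate([920, 0, 0]) cube([24, 379, 892]);
translate([24, 0, 0]) cube([896, 379, 23]);
translate([24, 0, 392]) cube([896, 379, 23]);
translate([24, 0, 784]) cube([896, 379, 23]);


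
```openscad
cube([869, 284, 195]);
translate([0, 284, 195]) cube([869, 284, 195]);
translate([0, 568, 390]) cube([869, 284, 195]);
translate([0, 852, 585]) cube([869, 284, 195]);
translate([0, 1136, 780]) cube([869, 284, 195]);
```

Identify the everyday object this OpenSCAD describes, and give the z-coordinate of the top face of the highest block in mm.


A staircase. The total rise is 975 mm.

5 identical blocks, each offset up and back from the previous — a staircase. Each step is 195 mm tall and there are 5 of them, so the total rise is 5 × 195 = 975 mm.


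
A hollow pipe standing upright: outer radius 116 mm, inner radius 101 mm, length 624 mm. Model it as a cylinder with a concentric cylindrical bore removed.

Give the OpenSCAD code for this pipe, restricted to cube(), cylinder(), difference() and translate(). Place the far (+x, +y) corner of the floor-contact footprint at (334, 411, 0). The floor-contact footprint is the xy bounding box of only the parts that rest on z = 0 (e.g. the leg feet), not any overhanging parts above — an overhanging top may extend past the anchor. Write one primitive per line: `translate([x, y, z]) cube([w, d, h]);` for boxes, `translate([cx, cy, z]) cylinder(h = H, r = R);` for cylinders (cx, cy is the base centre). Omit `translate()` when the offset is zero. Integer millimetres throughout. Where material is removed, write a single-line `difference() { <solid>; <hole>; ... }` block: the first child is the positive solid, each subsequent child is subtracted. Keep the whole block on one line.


difference() { translate([218, 295, 0]) cylinder(h = 624, r = 116); translate([218, 295, 0]) cylinder(h = 624, r = 101); }


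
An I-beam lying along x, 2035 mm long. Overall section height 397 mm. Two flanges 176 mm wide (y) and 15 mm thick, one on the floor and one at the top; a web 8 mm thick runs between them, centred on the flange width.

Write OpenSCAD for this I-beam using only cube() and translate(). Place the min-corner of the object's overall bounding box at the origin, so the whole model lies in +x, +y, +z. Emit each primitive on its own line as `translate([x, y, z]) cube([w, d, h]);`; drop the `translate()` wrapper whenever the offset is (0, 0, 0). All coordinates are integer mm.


cube([2035, 176, 15]);
translate([0, 84, 15]) cube([2035, 8, 367]);
translate([0, 0, 382]) cube([2035, 176, 15]);


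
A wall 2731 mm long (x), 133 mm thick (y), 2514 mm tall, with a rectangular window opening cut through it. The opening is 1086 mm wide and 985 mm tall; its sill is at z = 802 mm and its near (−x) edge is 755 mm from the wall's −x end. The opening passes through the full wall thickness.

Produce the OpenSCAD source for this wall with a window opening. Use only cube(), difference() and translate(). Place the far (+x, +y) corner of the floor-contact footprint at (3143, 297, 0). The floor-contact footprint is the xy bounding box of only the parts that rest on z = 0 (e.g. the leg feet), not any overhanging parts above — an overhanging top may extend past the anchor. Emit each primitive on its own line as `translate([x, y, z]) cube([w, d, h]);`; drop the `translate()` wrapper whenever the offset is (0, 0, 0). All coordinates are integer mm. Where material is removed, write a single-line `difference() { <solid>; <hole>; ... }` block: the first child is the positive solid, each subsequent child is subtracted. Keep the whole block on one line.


difference() { translate([412, 164, 0]) cube([2731, 133, 2514]); translate([1167, 164, 802]) cube([1086, 133, 985]); }


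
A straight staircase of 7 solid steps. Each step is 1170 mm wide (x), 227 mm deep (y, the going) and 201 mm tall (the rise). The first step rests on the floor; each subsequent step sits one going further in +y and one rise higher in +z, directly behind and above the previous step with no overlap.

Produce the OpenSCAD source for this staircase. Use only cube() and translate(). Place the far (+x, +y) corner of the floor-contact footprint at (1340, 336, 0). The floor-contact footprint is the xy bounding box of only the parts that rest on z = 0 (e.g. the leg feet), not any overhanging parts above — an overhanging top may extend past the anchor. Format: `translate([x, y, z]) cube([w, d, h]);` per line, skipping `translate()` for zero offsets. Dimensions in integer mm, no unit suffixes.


translate([170, 109, 0]) cube([1170, 227, 201]);
translate([170, 336, 201]) cube([1170, 227, 201]);
translate([170, 563, 402]) cube([1170, 227, 201]);
translate([170, 790, 603]) cube([1170, 227, 201]);
translate([170, 1017, 804]) cube([1170, 227, 201]);
translate([170, 1244, 1005]) cube([1170, 227, 201]);
translate([170, 1471, 1206]) cube([1170, 227, 201]);


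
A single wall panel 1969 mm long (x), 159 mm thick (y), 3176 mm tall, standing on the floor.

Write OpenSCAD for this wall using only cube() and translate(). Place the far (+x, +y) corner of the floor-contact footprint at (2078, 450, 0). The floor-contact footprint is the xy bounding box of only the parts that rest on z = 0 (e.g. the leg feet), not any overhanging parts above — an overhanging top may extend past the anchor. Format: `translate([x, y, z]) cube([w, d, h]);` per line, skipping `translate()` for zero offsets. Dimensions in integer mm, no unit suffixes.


translate([109, 291, 0]) cube([1969, 159, 3176]);


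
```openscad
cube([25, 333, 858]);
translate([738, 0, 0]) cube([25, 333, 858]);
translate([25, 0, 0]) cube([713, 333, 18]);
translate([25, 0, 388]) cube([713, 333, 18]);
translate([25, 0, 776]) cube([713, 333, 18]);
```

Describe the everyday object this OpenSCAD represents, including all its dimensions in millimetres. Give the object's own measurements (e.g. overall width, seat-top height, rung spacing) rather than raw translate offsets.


An open bookshelf. Two side panels, each 25 mm thick, 333 mm deep and 858 mm tall, stand 763 mm apart (outside-to-outside). Between them sit 3 shelves, each 18 mm thick and 333 mm deep, spanning the full gap between the sides. The bottom shelf rests on the floor (its underside at z = 0) and the clear gap between one shelf's top and the next shelf's underside is 370 mm.


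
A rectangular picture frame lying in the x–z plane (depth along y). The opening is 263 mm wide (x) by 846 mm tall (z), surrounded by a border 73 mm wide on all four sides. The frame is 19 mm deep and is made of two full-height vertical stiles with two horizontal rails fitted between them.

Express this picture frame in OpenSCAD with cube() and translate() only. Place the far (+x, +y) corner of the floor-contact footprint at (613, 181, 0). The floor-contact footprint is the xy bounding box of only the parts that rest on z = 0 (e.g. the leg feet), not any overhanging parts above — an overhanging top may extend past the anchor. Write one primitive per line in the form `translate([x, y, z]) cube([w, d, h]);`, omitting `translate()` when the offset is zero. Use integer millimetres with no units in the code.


translate([204, 162, 0]) cube([73, 19, 992]);
translate([540, 162, 0]) cube([73, 19, 992]);
translate([277, 162, 0]) cube([263, 19, 73]);
translate([277, 162, 919]) cube([263, 19, 73]);


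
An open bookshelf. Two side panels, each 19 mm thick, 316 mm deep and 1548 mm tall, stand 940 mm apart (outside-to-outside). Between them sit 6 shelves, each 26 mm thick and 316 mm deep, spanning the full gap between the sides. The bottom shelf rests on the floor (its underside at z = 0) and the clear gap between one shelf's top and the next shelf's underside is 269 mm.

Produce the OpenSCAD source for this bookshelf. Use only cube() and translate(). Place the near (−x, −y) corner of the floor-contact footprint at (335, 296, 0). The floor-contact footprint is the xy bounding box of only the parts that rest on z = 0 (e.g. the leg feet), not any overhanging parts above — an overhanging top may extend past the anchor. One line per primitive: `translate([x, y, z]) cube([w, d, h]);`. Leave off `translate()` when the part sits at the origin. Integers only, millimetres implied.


translate([335, 296, 0]) cube([19, 316, 1548]);
translate([1256, 296, 0]) cube([19, 316, 1548]);
translate([354, 296, 0]) cube([902, 316, 26]);
translate([354, 296, 295]) cube([902, 316, 26]);
translate([354, 296, 590]) cube([902, 316, 26]);
translate([354, 296, 885]) cube([902, 316, 26]);
translate([354, 296, 1180]) cube([902, 316, 26]);
translate([354, 296, 1475]) cube([902, 316, 26]);


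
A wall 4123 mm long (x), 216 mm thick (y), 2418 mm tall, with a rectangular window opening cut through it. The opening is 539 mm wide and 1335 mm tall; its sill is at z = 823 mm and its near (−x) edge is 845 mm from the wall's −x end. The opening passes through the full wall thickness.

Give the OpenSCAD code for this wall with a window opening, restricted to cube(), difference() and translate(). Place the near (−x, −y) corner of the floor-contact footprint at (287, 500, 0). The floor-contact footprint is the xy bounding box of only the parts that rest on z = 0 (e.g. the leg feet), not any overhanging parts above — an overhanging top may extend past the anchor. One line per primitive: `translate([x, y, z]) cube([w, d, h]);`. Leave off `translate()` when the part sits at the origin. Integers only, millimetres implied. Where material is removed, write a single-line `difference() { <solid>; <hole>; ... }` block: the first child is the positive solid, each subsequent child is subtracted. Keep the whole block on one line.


difference() { translate([287, 500, 0]) cube([4123, 216, 2418]); translate([1132, 500, 823]) cube([539, 216, 1335]); }


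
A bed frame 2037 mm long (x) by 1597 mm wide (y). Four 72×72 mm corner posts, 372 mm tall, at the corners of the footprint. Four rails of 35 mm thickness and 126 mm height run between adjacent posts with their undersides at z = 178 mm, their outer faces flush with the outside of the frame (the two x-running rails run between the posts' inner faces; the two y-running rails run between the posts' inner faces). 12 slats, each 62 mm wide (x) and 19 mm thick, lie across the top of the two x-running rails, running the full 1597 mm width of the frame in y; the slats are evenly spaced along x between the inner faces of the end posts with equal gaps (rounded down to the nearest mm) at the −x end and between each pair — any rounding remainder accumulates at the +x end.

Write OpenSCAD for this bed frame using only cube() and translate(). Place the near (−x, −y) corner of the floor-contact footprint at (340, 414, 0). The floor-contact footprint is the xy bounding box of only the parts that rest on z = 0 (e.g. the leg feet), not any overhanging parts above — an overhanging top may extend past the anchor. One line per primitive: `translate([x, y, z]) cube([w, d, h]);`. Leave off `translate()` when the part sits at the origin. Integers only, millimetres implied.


// slat z = rail_z + rail_h = 178 + 126 = 304
// slat gap = ⌊(1893 − 12·62) / 13⌋ = 88
translate([340, 414, 0]) cube([72, 72, 372]);
translate([340, 1939, 0]) cube([72, 72, 372]);
translate([2305, 414, 0]) cube([72, 72, 372]);
translate([2305, 1939, 0]) cube([72, 72, 372]);
translate([412, 414, 178]) cube([1893, 35, 126]);
translate([412, 1976, 178]) cube([1893, 35, 126]);
translate([340, 486, 178]) cube([35, 1453, 126]);
translate([2342, 486, 178]) cube([35, 1453, 126]);
translate([500, 414, 304]) cube([62, 1597, 19]);
translate([650, 414, 304]) cube([62, 1597, 19]);
translate([800, 414, 304]) cube([62, 1597, 19]);
translate([950, 414, 304]) cube([62, 1597, 19]);
translate([1100, 414, 304]) cube([62, 1597, 19]);
translate([1250, 414, 304]) cube([62, 1597, 19]);
translate([1400, 414, 304]) cube([62, 1597, 19]);
translate([1550, 414, 304]) cube([62, 1597, 19]);
translate([1700, 414, 304]) cube([62, 1597, 19]);
translate([1850, 414, 304]) cube([62, 1597, 19]);
translate([2000, 414, 304]) cube([62, 1597, 19]);
translate([2150, 414, 304]) cube([62, 1597, 19]);


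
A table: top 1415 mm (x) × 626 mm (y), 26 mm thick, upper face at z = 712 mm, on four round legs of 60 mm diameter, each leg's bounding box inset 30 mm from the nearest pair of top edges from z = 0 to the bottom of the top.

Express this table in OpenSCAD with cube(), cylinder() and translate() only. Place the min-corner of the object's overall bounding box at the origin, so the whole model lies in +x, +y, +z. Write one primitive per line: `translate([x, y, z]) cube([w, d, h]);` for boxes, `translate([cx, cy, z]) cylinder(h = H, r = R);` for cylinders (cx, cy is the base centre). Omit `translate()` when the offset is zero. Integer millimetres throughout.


translate([0, 0, 686]) cube([1415, 626, 26]);
translate([60, 60, 0]) cylinder(h = 686, r = 30);
translate([1355, 60, 0]) cylinder(h = 686, r = 30);
translate([60, 566, 0]) cylinder(h = 686, r = 30);
translate([1355, 566, 0]) cylinder(h = 686, r = 30);
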